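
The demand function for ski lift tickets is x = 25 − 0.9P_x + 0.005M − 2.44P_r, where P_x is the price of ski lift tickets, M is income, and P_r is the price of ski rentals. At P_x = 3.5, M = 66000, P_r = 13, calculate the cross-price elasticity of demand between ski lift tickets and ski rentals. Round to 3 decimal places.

Substituting, x = 25 − 0.9(3.5) + 0.005(66000) − 2.44(13) = 25 − 3.15 + 330 − 31.72 = 320.13.
∂x/∂P_r = −2.44, so E_xy = -2.44·(13/320.13) ≈ -0.099.
E_xy < 0: the goods are complements.

-0.099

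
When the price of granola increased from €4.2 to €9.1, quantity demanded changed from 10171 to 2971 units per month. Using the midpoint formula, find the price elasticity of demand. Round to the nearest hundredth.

%Δq = (2971 − 10171)/[(10171 + 2971)/2] = -7200/6571 ≈ -1.0957.
%Δp = (9.1 − 4.2)/[(4.2 + 9.1)/2] = 4.9/6.65 ≈ 0.7368.
Arc elasticity E = %Δq/%Δp ≈ -1.0957/0.7368 ≈ -1.49.
|E| > 1: demand is elastic over this range.

-1.49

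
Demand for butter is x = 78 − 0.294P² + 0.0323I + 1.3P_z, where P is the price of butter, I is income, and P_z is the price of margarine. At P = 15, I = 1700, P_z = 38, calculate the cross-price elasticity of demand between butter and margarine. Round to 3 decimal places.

0.425

Evaluating quantity at (P, I, P_z) gives x = 78 − 0.294(15)² + 0.0323(1700) + 1.3(38) = 78 − 66.15 + 54.91 + 49.4 = 116.16.
∂x/∂P_z = +1.3, so E_xy = 1.3·(38/116.16) ≈ 0.425.
E_xy > 0: the goods are substitutes.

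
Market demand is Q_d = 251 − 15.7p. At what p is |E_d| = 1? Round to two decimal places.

7.99

For linear demand Q_d = a − bp, E = −bp/(a − bp). |E| = 1 ⇒ bp = a − bp ⇒ p = a/(2b).
p = 251/(2·15.7) ≈ 7.99.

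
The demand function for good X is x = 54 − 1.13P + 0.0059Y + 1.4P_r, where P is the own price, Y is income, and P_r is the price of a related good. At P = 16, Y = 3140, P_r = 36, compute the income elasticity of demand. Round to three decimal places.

0.177

First evaluate x: 54 − 1.13(16) + 0.0059(3140) + 1.4(36) = 54 − 18.08 + 18.526 + 50.4 = 104.846.
∂x/∂Y = +0.0059, so E_I = 0.0059·(3140/104.846) ≈ 0.177.
E_I ∈ (0,1): normal good (necessity).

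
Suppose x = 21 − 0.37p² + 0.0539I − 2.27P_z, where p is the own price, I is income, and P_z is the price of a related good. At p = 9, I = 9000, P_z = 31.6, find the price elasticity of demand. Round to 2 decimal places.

-0.15

x = 21 − 0.37(9)² + 0.0539(9000) − 2.27(31.6) = 21 − 29.97 + 485.1 − 71.732 = 404.398.
∂x/∂p = −2·0.37·p = -6.66, so E_p = -6.66·(9/404.398) ≈ -0.15.
|E_p| < 1: demand is inelastic.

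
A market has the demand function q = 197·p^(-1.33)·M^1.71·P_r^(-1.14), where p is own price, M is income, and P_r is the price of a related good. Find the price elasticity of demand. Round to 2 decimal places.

-1.33

For a Cobb–Douglas (constant-elasticity) form q = A·p^α·…, the elasticity with respect to p equals the exponent α at every point.
Here the exponent on p is -1.33, so the price elasticity of demand is -1.33.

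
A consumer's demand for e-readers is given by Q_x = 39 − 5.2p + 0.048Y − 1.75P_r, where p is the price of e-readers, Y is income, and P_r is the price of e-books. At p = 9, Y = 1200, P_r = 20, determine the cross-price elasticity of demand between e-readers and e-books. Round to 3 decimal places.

-2.365

First evaluate Q_x: 39 − 5.2(9) + 0.048(1200) − 1.75(20) = 39 − 46.8 + 57.6 − 35 = 14.8.
∂Q_x/∂P_r = −1.75, so E_xy = -1.75·(20/14.8) ≈ -2.365.
E_xy < 0: the goods are complements.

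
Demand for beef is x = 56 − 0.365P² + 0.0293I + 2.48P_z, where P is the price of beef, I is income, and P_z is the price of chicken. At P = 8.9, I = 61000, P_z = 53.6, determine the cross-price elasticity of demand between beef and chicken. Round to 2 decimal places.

0.07

First evaluate x: 56 − 0.365(8.9)² + 0.0293(61000) + 2.48(53.6) = 56 − 28.9117 + 1787.3 + 132.928 = 1947.3164.
∂x/∂P_z = +2.48, so E_xy = 2.48·(53.6/1947.3164) ≈ 0.07.
E_xy > 0: the goods are substitutes.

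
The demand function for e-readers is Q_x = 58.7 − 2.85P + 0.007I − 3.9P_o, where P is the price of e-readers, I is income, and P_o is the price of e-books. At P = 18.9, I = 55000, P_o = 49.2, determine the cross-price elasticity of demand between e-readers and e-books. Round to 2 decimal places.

Evaluating quantity at (P, I, P_o) gives Q_x = 58.7 − 2.85(18.9) + 0.007(55000) − 3.9(49.2) = 58.7 − 53.865 + 385 − 191.88 = 197.955.
∂Q_x/∂P_o = −3.9, so E_xy = -3.9·(49.2/197.955) ≈ -0.97.
E_xy < 0: the goods are complements.

-0.97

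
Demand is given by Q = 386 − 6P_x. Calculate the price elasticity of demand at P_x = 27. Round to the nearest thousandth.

-0.723

At P_x = 27, Q = 224.
dQ/dP_x = −6.
Point elasticity E = (dQ/dP_x)·(P_x/Q) = -6 × 27/224 ≈ -0.723.
|E| < 1, so demand is inelastic at this price.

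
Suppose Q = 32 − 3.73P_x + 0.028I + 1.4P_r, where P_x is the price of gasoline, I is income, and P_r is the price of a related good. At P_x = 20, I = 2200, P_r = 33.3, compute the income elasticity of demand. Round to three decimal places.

0.939

Substituting, Q = 32 − 3.73(20) + 0.028(2200) + 1.4(33.3) = 32 − 74.6 + 61.6 + 46.62 = 65.62.
∂Q/∂I = +0.028, so E_I = 0.028·(2200/65.62) ≈ 0.939.
E_I ∈ (0,1): normal good (necessity).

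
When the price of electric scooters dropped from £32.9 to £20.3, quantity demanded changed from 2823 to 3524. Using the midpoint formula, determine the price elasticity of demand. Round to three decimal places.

-0.466

%Δq = (3524 − 2823)/[(2823 + 3524)/2] = 701/3173.5 ≈ 0.2209.
%Δp = (20.3 − 32.9)/[(32.9 + 20.3)/2] = -12.6/26.6 ≈ -0.4737.
Arc elasticity E = %Δq/%Δp ≈ 0.2209/-0.4737 ≈ -0.466.
|E| < 1: demand is inelastic over this range.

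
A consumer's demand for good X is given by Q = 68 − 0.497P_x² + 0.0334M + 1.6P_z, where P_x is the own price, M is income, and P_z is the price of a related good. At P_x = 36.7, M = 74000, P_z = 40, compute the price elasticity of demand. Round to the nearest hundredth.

-0.69

Substituting, Q = 68 − 0.497(36.7)² + 0.0334(74000) + 1.6(40) = 68 − 669.4043 + 2471.6 + 64 = 1934.1957.
∂Q/∂P_x = −2·0.497·P_x = -36.4798, so E_p = -36.4798·(36.7/1934.1957) ≈ -0.69.
|E_p| < 1: demand is inelastic.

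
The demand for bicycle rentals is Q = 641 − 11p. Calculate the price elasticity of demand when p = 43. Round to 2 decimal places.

-2.82

At p = 43, Q = 168.
dQ/dp = −11.
Point elasticity E = (dQ/dp)·(p/Q) = -11 × 43/168 ≈ -2.82.
|E| > 1, so demand is elastic at this price.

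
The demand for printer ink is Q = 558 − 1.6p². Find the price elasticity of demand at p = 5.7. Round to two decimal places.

-0.21

At p = 5.7, Q = 506.016.
dQ/dp = −2·1.6·p = −18.24.
Point elasticity E = (dQ/dp)·(p/Q) = -18.24 × 5.7/506.016 ≈ -0.21.
|E| < 1, so demand is inelastic at this price.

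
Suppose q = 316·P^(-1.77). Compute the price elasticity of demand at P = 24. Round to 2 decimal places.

-1.77

For a Cobb–Douglas (constant-elasticity) form q = A·P^α·…, the elasticity with respect to P equals the exponent α at every point.
Here the exponent on P is -1.77, so the price elasticity of demand is -1.77.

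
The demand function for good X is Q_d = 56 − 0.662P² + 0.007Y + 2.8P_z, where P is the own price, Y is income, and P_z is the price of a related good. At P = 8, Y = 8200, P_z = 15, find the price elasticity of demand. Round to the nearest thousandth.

Q_d = 56 − 0.662(8)² + 0.007(8200) + 2.8(15) = 56 − 42.368 + 57.4 + 42 = 113.032.
∂Q_d/∂P = −2·0.662·P = -10.592, so E_p = -10.592·(8/113.032) ≈ -0.750.
|E_p| < 1: demand is inelastic.

-0.750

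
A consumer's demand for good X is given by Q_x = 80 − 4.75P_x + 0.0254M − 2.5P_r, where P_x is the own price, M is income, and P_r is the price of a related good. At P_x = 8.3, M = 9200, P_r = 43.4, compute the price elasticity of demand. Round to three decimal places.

Q_x = 80 − 4.75(8.3) + 0.0254(9200) − 2.5(43.4) = 80 − 39.425 + 233.68 − 108.5 = 165.755.
∂Q_x/∂P_x = −4.75, so E_p = (−4.75)·(8.3/165.755) ≈ -0.238.
|E_p| < 1: demand is inelastic.

-0.238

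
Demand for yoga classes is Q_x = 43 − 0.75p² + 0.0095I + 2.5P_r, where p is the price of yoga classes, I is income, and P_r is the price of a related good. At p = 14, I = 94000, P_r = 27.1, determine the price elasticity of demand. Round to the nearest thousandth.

-0.343

First evaluate Q_x: 43 − 0.75(14)² + 0.0095(94000) + 2.5(27.1) = 43 − 147 + 893 + 67.75 = 856.75.
∂Q_x/∂p = −2·0.75·p = -21, so E_p = -21·(14/856.75) ≈ -0.343.
|E_p| < 1: demand is inelastic.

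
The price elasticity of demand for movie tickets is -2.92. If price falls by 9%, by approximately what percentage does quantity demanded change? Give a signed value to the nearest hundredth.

26.28

%ΔQ ≈ E × %ΔP = (-2.92) × (-9%) = 26.28%.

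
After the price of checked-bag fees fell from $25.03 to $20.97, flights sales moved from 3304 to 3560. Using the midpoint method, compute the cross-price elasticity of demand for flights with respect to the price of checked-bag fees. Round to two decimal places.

%ΔQ_x = (3560 − 3304)/[(3304+3560)/2] = 256/3432 ≈ 0.0746.
%ΔP_y = (20.97 − 25.03)/[(25.03+20.97)/2] ≈ -0.1765.
E_xy = 0.0746/-0.1765 ≈ -0.42.
E_xy < 0, so flights and checked-bag fees are complements.

-0.42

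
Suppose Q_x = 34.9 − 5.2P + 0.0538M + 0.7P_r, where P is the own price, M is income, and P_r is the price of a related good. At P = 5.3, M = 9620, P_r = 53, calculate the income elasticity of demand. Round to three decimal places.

At the given point, Q_x = 34.9 − 5.2(5.3) + 0.0538(9620) + 0.7(53) = 34.9 − 27.56 + 517.556 + 37.1 = 561.996.
∂Q_x/∂M = +0.0538, so E_I = 0.0538·(9620/561.996) ≈ 0.921.
E_I ∈ (0,1): normal good (necessity).

0.921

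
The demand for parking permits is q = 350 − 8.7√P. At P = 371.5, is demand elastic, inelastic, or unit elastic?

inelastic

At P = 371.5, q = 182.3133.
dq/dP = −8.7/(2√P) = −8.7/(2·19.2743).
Point elasticity E = (dq/dP)·(P/q) = -0.2257 × 371.5/182.3133 ≈ -0.460.
|E| ≈ 0.460 < 1, so demand is inelastic.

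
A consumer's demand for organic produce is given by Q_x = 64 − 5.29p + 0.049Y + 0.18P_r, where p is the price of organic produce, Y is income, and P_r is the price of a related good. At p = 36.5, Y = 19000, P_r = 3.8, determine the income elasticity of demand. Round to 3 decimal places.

Evaluating quantity at (p, Y, P_r) gives Q_x = 64 − 5.29(36.5) + 0.049(19000) + 0.18(3.8) = 64 − 193.085 + 931 + 0.684 = 802.599.
∂Q_x/∂Y = +0.049, so E_I = 0.049·(19000/802.599) ≈ 1.160.
E_I > 1: normal good (luxury).

1.160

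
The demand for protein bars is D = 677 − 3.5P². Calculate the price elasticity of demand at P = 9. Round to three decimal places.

At P = 9, D = 393.5.
dD/dP = −2·3.5·P = −63.
Point elasticity E = (dD/dP)·(P/D) = -63 × 9/393.5 ≈ -1.441.
|E| > 1, so demand is elastic at this price.

-1.441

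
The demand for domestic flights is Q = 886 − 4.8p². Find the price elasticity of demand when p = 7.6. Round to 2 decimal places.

-0.91

At p = 7.6, Q = 608.752.
dQ/dp = −2·4.8·p = −72.96.
Point elasticity E = (dQ/dp)·(p/Q) = -72.96 × 7.6/608.752 ≈ -0.91.
|E| < 1, so demand is inelastic at this price.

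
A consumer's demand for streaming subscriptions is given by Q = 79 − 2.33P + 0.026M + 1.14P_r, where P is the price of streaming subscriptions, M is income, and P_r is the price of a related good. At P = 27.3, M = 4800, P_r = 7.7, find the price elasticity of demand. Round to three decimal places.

Evaluating quantity at (P, M, P_r) gives Q = 79 − 2.33(27.3) + 0.026(4800) + 1.14(7.7) = 79 − 63.609 + 124.8 + 8.778 = 148.969.
∂Q/∂P = −2.33, so E_p = (−2.33)·(27.3/148.969) ≈ -0.427.
|E_p| < 1: demand is inelastic.

-0.427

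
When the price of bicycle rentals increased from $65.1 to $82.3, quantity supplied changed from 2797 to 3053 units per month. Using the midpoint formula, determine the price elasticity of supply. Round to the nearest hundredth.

0.38

%Δq = (3053 − 2797)/[(2797 + 3053)/2] = 256/2925 ≈ 0.0875.
%Δp = (82.3 − 65.1)/[(65.1 + 82.3)/2] = 17.2/73.7 ≈ 0.2334.
Arc elasticity E = %Δq/%Δp ≈ 0.0875/0.2334 ≈ 0.38.
|E| < 1: supply is inelastic over this range.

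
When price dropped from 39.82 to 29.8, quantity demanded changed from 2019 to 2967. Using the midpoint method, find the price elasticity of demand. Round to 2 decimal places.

-1.32

%Δq = (2967 − 2019)/[(2019 + 2967)/2] = 948/2493 ≈ 0.3803.
%ΔP = (29.8 − 39.82)/[(39.82 + 29.8)/2] = -10.02/34.81 ≈ -0.2878.
Arc elasticity E = %Δq/%ΔP ≈ 0.3803/-0.2878 ≈ -1.32.
|E| > 1: demand is elastic over this range.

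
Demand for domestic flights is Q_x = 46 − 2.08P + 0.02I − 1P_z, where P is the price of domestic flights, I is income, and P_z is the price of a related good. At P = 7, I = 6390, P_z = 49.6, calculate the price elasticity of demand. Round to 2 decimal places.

-0.13

Q_x = 46 − 2.08(7) + 0.02(6390) − 1(49.6) = 46 − 14.56 + 127.8 − 49.6 = 109.64.
∂Q_x/∂P = −2.08, so E_p = (−2.08)·(7/109.64) ≈ -0.13.
|E_p| < 1: demand is inelastic.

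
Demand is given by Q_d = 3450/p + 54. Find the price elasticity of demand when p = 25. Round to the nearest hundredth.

-0.72

At p = 25, Q_d = 192.
dQ_d/dp = −3450/p² = −5.52.
Point elasticity E = (dQ_d/dp)·(p/Q_d) = -5.52 × 25/192 ≈ -0.72.
|E| < 1, so demand is inelastic at this price.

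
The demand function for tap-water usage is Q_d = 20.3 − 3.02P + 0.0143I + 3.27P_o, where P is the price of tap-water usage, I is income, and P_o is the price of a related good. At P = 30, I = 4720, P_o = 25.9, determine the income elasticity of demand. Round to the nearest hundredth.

At the given point, Q_d = 20.3 − 3.02(30) + 0.0143(4720) + 3.27(25.9) = 20.3 − 90.6 + 67.496 + 84.693 = 81.889.
∂Q_d/∂I = +0.0143, so E_I = 0.0143·(4720/81.889) ≈ 0.82.
E_I ∈ (0,1): normal good (necessity).

0.82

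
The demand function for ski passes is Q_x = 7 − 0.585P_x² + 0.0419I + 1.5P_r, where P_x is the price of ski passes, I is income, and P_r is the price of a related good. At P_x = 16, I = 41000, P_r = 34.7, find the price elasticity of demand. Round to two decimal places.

-0.18

At the given point, Q_x = 7 − 0.585(16)² + 0.0419(41000) + 1.5(34.7) = 7 − 149.76 + 1717.9 + 52.05 = 1627.19.
∂Q_x/∂P_x = −2·0.585·P_x = -18.72, so E_p = -18.72·(16/1627.19) ≈ -0.18.
|E_p| < 1: demand is inelastic.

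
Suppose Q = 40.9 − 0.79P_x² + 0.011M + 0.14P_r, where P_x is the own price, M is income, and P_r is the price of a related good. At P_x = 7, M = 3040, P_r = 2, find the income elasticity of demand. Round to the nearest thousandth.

Substituting, Q = 40.9 − 0.79(7)² + 0.011(3040) + 0.14(2) = 40.9 − 38.71 + 33.44 + 0.28 = 35.91.
∂Q/∂M = +0.011, so E_I = 0.011·(3040/35.91) ≈ 0.931.
E_I ∈ (0,1): normal good (necessity).

0.931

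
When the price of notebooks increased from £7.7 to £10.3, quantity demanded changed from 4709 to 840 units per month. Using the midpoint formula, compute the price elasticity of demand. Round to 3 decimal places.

%Δq = (840 − 4709)/[(4709 + 840)/2] = -3869/2774.5 ≈ -1.3945.
%Δp = (10.3 − 7.7)/[(7.7 + 10.3)/2] = 2.6/9 ≈ 0.2889.
Arc elasticity E = %Δq/%Δp ≈ -1.3945/0.2889 ≈ -4.827.
|E| > 1: demand is elastic over this range.

-4.827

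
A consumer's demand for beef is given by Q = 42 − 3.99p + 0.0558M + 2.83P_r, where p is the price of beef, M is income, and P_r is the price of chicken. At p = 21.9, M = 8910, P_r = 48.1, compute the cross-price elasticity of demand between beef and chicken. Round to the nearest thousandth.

0.232

Substituting, Q = 42 − 3.99(21.9) + 0.0558(8910) + 2.83(48.1) = 42 − 87.381 + 497.178 + 136.123 = 587.92.
∂Q/∂P_r = +2.83, so E_xy = 2.83·(48.1/587.92) ≈ 0.232.
E_xy > 0: the goods are substitutes.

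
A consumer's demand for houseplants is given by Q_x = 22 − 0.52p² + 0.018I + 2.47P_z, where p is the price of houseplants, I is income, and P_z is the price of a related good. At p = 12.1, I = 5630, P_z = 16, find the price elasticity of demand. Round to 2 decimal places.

Substituting, Q_x = 22 − 0.52(12.1)² + 0.018(5630) + 2.47(16) = 22 − 76.1332 + 101.34 + 39.52 = 86.7268.
∂Q_x/∂p = −2·0.52·p = -12.584, so E_p = -12.584·(12.1/86.7268) ≈ -1.76.
|E_p| > 1: demand is elastic.

-1.76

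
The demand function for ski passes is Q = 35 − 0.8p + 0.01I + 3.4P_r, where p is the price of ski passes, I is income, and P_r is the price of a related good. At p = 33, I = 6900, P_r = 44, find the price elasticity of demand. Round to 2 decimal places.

-0.12

Q = 35 − 0.8(33) + 0.01(6900) + 3.4(44) = 35 − 26.4 + 69 + 149.6 = 227.2.
∂Q/∂p = −0.8, so E_p = (−0.8)·(33/227.2) ≈ -0.12.
|E_p| < 1: demand is inelastic.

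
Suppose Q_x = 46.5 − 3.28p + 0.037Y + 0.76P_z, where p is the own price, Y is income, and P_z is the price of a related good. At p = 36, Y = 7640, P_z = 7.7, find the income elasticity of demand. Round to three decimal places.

Q_x = 46.5 − 3.28(36) + 0.037(7640) + 0.76(7.7) = 46.5 − 118.08 + 282.68 + 5.852 = 216.952.
∂Q_x/∂Y = +0.037, so E_I = 0.037·(7640/216.952) ≈ 1.303.
E_I > 1: normal good (luxury).

1.303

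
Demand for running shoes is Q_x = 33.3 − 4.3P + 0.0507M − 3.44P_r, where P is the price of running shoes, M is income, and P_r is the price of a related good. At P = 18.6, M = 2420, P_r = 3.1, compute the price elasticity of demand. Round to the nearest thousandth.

-1.224

Q_x = 33.3 − 4.3(18.6) + 0.0507(2420) − 3.44(3.1) = 33.3 − 79.98 + 122.694 − 10.664 = 65.35.
∂Q_x/∂P = −4.3, so E_p = (−4.3)·(18.6/65.35) ≈ -1.224.
|E_p| > 1: demand is elastic.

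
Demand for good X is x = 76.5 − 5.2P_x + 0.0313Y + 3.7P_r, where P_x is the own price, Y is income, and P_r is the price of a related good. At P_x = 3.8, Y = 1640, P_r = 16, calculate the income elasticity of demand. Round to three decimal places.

0.307

Substituting, x = 76.5 − 5.2(3.8) + 0.0313(1640) + 3.7(16) = 76.5 − 19.76 + 51.332 + 59.2 = 167.272.
∂x/∂Y = +0.0313, so E_I = 0.0313·(1640/167.272) ≈ 0.307.
E_I ∈ (0,1): normal good (necessity).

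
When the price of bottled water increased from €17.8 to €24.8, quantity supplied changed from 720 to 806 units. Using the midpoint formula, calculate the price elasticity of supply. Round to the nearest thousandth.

%Δq = (806 − 720)/[(720 + 806)/2] = 86/763 ≈ 0.1127.
%ΔP = (24.8 − 17.8)/[(17.8 + 24.8)/2] = 7/21.3 ≈ 0.3286.
Arc elasticity E = %Δq/%ΔP ≈ 0.1127/0.3286 ≈ 0.343.
|E| < 1: supply is inelastic over this range.

0.343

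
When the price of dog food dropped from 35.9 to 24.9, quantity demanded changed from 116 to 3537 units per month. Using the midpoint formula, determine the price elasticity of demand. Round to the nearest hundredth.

%Δq = (3537 − 116)/[(116 + 3537)/2] = 3421/1826.5 ≈ 1.8730.
%Δp = (24.9 − 35.9)/[(35.9 + 24.9)/2] = -11/30.4 ≈ -0.3618.
Arc elasticity E = %Δq/%Δp ≈ 1.8730/-0.3618 ≈ -5.18.
|E| > 1: demand is elastic over this range.

-5.18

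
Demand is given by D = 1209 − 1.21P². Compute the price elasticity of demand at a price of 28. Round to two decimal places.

At P = 28, D = 260.36.
dD/dP = −2·1.21·P = −67.76.
Point elasticity E = (dD/dP)·(P/D) = -67.76 × 28/260.36 ≈ -7.29.
|E| > 1, so demand is elastic at this price.

-7.29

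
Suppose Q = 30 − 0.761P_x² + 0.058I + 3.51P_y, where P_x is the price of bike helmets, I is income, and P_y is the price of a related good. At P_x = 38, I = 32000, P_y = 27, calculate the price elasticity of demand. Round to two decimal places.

-2.49

At the given point, Q = 30 − 0.761(38)² + 0.058(32000) + 3.51(27) = 30 − 1098.884 + 1856 + 94.77 = 881.886.
∂Q/∂P_x = −2·0.761·P_x = -57.836, so E_p = -57.836·(38/881.886) ≈ -2.49.
|E_p| > 1: demand is elastic.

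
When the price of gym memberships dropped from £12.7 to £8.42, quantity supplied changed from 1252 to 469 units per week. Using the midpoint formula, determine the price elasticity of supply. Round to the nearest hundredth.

%Δq = (469 − 1252)/[(1252 + 469)/2] = -783/860.5 ≈ -0.9099.
%Δp = (8.42 − 12.7)/[(12.7 + 8.42)/2] = -4.28/10.56 ≈ -0.4053.
Arc elasticity E = %Δq/%Δp ≈ -0.9099/-0.4053 ≈ 2.25.
|E| > 1: supply is elastic over this range.

2.25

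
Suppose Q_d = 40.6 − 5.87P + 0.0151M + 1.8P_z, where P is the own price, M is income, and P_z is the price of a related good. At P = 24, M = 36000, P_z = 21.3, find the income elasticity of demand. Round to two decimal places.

1.13

Evaluating quantity at (P, M, P_z) gives Q_d = 40.6 − 5.87(24) + 0.0151(36000) + 1.8(21.3) = 40.6 − 140.88 + 543.6 + 38.34 = 481.66.
∂Q_d/∂M = +0.0151, so E_I = 0.0151·(36000/481.66) ≈ 1.13.
E_I > 1: normal good (luxury).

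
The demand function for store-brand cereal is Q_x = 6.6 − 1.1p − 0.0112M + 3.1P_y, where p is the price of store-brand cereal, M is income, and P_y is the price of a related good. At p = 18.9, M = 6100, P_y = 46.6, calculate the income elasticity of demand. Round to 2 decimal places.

-1.10

At the given point, Q_x = 6.6 − 1.1(18.9) − 0.0112(6100) + 3.1(46.6) = 6.6 − 20.79 − 68.32 + 144.46 = 61.95.
∂Q_x/∂M = −0.0112, so E_I = -0.0112·(6100/61.95) ≈ -1.10.
E_I < 0: inferior good.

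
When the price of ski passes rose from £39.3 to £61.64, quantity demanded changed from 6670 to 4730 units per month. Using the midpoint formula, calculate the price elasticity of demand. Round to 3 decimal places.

%Δq = (4730 − 6670)/[(6670 + 4730)/2] = -1940/5700 ≈ -0.3404.
%ΔP = (61.64 − 39.3)/[(39.3 + 61.64)/2] = 22.34/50.47 ≈ 0.4426.
Arc elasticity E = %Δq/%ΔP ≈ -0.3404/0.4426 ≈ -0.769.
|E| < 1: demand is inelastic over this range.

-0.769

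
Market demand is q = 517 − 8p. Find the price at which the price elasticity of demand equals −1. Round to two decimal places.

32.31

For linear demand q = a − bp, E = −bp/(a − bp). |E| = 1 ⇒ bp = a − bp ⇒ p = a/(2b).
p = 517/(2·8) ≈ 32.31.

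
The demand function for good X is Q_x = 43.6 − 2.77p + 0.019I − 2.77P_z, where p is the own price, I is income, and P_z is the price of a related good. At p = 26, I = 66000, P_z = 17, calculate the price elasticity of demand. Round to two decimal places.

Substituting, Q_x = 43.6 − 2.77(26) + 0.019(66000) − 2.77(17) = 43.6 − 72.02 + 1254 − 47.09 = 1178.49.
∂Q_x/∂p = −2.77, so E_p = (−2.77)·(26/1178.49) ≈ -0.06.
|E_p| < 1: demand is inelastic.

-0.06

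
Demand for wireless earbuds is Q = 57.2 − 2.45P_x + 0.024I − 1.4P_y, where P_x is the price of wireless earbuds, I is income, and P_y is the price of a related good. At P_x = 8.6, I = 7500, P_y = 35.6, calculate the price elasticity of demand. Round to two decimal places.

-0.13

Substituting, Q = 57.2 − 2.45(8.6) + 0.024(7500) − 1.4(35.6) = 57.2 − 21.07 + 180 − 49.84 = 166.29.
∂Q/∂P_x = −2.45, so E_p = (−2.45)·(8.6/166.29) ≈ -0.13.
|E_p| < 1: demand is inelastic.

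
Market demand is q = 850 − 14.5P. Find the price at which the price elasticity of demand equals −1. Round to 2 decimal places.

For linear demand q = a − bP, E = −bP/(a − bP). |E| = 1 ⇒ bP = a − bP ⇒ P = a/(2b).
P = 850/(2·14.5) ≈ 29.31.

29.31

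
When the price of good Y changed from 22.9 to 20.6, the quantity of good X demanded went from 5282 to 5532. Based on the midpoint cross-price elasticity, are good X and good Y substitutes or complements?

complements

%ΔQ_x = (5532 − 5282)/[(5282+5532)/2] = 250/5407 ≈ 0.0462.
%ΔP_y = (20.6 − 22.9)/[(22.9+20.6)/2] ≈ -0.1057.
E_xy = 0.0462/-0.1057 ≈ -0.437.
E_xy < 0, so the goods are complements.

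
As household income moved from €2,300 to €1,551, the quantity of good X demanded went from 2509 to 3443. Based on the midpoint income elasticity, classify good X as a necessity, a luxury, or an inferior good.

inferior

%ΔQ = (3443 − 2509)/[(2509+3443)/2] = 934/2976 ≈ 0.3138.
%ΔI = (1,551 − 2,300)/[(2,300+1,551)/2] = -749/1925.5 ≈ -0.3890.
E_I = %ΔQ/%ΔI ≈ -0.807.
E_I < 0: inferior good.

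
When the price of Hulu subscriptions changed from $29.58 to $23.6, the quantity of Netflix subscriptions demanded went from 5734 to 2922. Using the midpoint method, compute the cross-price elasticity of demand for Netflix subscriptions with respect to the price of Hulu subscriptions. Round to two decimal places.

2.89

%ΔQ_x = (2922 − 5734)/[(5734+2922)/2] = -2812/4328 ≈ -0.6497.
%ΔP_y = (23.6 − 29.58)/[(29.58+23.6)/2] ≈ -0.2249.
E_xy = -0.6497/-0.2249 ≈ 2.89.
E_xy > 0, so Netflix subscriptions and Hulu subscriptions are substitutes.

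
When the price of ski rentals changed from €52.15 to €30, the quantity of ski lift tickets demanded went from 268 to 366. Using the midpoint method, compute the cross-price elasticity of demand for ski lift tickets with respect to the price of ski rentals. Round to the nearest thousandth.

-0.573

%ΔQ_x = (366 − 268)/[(268+366)/2] = 98/317 ≈ 0.3091.
%ΔP_y = (30 − 52.15)/[(52.15+30)/2] ≈ -0.5393.
E_xy = 0.3091/-0.5393 ≈ -0.573.
E_xy < 0, so ski lift tickets and ski rentals are complements.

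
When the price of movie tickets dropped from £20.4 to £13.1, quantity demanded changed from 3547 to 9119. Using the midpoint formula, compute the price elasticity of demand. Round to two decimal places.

-2.02

%ΔQ = (9119 − 3547)/[(3547 + 9119)/2] = 5572/6333 ≈ 0.8798.
%Δp = (13.1 − 20.4)/[(20.4 + 13.1)/2] = -7.3/16.75 ≈ -0.4358.
Arc elasticity E = %ΔQ/%Δp ≈ 0.8798/-0.4358 ≈ -2.02.
|E| > 1: demand is elastic over this range.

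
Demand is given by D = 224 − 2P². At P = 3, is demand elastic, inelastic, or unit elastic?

inelastic

At P = 3, D = 206.
dD/dP = −2·2·P = −12.
Point elasticity E = (dD/dP)·(P/D) = -12 × 3/206 ≈ -0.175.
|E| ≈ 0.175 < 1, so demand is inelastic.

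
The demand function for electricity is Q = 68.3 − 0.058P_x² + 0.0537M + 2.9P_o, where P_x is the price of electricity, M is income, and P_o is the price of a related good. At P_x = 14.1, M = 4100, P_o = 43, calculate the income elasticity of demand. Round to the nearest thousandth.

Q = 68.3 − 0.058(14.1)² + 0.0537(4100) + 2.9(43) = 68.3 − 11.531 + 220.17 + 124.7 = 401.639.
∂Q/∂M = +0.0537, so E_I = 0.0537·(4100/401.639) ≈ 0.548.
E_I ∈ (0,1): normal good (necessity).

0.548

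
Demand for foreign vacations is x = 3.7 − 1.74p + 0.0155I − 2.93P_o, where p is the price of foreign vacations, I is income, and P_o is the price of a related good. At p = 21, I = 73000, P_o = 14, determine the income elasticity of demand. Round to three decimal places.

1.070

x = 3.7 − 1.74(21) + 0.0155(73000) − 2.93(14) = 3.7 − 36.54 + 1131.5 − 41.02 = 1057.64.
∂x/∂I = +0.0155, so E_I = 0.0155·(73000/1057.64) ≈ 1.070.
E_I > 1: normal good (luxury).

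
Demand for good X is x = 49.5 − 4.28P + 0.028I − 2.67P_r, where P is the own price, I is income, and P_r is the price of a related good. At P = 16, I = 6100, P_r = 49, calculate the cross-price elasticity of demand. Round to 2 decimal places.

-6.23

At the given point, x = 49.5 − 4.28(16) + 0.028(6100) − 2.67(49) = 49.5 − 68.48 + 170.8 − 130.83 = 20.99.
∂x/∂P_r = −2.67, so E_xy = -2.67·(49/20.99) ≈ -6.23.
E_xy < 0: the goods are complements.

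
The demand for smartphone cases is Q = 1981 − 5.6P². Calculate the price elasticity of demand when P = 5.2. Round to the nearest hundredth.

-0.17

At P = 5.2, Q = 1829.576.
dQ/dP = −2·5.6·P = −58.24.
Point elasticity E = (dQ/dP)·(P/Q) = -58.24 × 5.2/1829.576 ≈ -0.17.
|E| < 1, so demand is inelastic at this price.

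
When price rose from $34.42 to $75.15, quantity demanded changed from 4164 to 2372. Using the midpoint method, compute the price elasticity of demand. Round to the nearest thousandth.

%Δq = (2372 − 4164)/[(4164 + 2372)/2] = -1792/3268 ≈ -0.5483.
%ΔP = (75.15 − 34.42)/[(34.42 + 75.15)/2] = 40.73/54.785 ≈ 0.7435.
Arc elasticity E = %Δq/%ΔP ≈ -0.5483/0.7435 ≈ -0.738.
|E| < 1: demand is inelastic over this range.

-0.738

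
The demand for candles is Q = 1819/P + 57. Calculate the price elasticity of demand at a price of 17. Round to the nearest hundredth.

-0.65

At P = 17, Q = 164.
dQ/dP = −1819/P² = −6.2941.
Point elasticity E = (dQ/dP)·(P/Q) = -6.2941 × 17/164 ≈ -0.65.
|E| < 1, so demand is inelastic at this price.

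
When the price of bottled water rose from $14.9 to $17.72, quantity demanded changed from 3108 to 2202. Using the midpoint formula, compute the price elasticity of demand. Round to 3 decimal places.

-1.974

%ΔQ = (2202 − 3108)/[(3108 + 2202)/2] = -906/2655 ≈ -0.3412.
%Δp = (17.72 − 14.9)/[(14.9 + 17.72)/2] = 2.82/16.31 ≈ 0.1729.
Arc elasticity E = %ΔQ/%Δp ≈ -0.3412/0.1729 ≈ -1.974.
|E| > 1: demand is elastic over this range.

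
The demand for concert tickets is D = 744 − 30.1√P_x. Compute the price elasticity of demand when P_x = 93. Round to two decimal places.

-0.32

At P_x = 93, D = 453.7261.
dD/dP_x = −30.1/(2√P_x) = −30.1/(2·9.6437).
Point elasticity E = (dD/dP_x)·(P_x/D) = -1.5606 × 93/453.7261 ≈ -0.32.
|E| < 1, so demand is inelastic at this price.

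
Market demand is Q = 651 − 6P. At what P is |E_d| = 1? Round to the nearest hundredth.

For linear demand Q = a − bP, E = −bP/(a − bP). |E| = 1 ⇒ bP = a − bP ⇒ P = a/(2b).
P = 651/(2·6) = 54.25.

54.25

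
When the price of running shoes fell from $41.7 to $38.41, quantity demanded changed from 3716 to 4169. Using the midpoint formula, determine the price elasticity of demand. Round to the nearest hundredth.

-1.40

%ΔQ = (4169 − 3716)/[(3716 + 4169)/2] = 453/3942.5 ≈ 0.1149.
%Δp = (38.41 − 41.7)/[(41.7 + 38.41)/2] = -3.29/40.055 ≈ -0.0821.
Arc elasticity E = %ΔQ/%Δp ≈ 0.1149/-0.0821 ≈ -1.40.
|E| > 1: demand is elastic over this range.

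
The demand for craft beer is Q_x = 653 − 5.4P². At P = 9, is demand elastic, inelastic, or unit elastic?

elastic

At P = 9, Q_x = 215.6.
dQ_x/dP = −2·5.4·P = −97.2.
Point elasticity E = (dQ_x/dP)·(P/Q_x) = -97.2 × 9/215.6 ≈ -4.058.
|E| ≈ 4.058 > 1, so demand is elastic.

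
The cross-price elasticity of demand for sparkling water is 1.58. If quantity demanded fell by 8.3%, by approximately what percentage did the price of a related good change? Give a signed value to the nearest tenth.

%ΔQ ≈ E × %ΔP_y ⇒ %ΔP_y = %ΔQ / E = (-8.3%)/(1.58) ≈ -5.3%.

-5.3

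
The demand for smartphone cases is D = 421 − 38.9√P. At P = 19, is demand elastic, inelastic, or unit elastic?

inelastic

At P = 19, D = 251.4388.
dD/dP = −38.9/(2√P) = −38.9/(2·4.3589).
Point elasticity E = (dD/dP)·(P/D) = -4.4621 × 19/251.4388 ≈ -0.337.
|E| ≈ 0.337 < 1, so demand is inelastic.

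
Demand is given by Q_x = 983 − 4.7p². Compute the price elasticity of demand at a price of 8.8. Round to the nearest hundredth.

-1.18

At p = 8.8, Q_x = 619.032.
dQ_x/dp = −2·4.7·p = −82.72.
Point elasticity E = (dQ_x/dp)·(p/Q_x) = -82.72 × 8.8/619.032 ≈ -1.18.
|E| > 1, so demand is elastic at this price.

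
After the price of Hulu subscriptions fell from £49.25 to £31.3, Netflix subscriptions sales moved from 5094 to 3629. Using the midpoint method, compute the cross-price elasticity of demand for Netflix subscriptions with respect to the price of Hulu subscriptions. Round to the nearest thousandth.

0.754

%ΔQ_x = (3629 − 5094)/[(5094+3629)/2] = -1465/4361.5 ≈ -0.3359.
%ΔP_y = (31.3 − 49.25)/[(49.25+31.3)/2] ≈ -0.4457.
E_xy = -0.3359/-0.4457 ≈ 0.754.
E_xy > 0, so Netflix subscriptions and Hulu subscriptions are substitutes.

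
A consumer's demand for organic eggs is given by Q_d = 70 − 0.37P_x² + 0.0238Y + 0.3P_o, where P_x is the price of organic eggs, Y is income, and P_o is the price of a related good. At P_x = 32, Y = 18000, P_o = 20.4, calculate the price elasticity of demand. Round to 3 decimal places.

Q_d = 70 − 0.37(32)² + 0.0238(18000) + 0.3(20.4) = 70 − 378.88 + 428.4 + 6.12 = 125.64.
∂Q_d/∂P_x = −2·0.37·P_x = -23.68, so E_p = -23.68·(32/125.64) ≈ -6.031.
|E_p| > 1: demand is elastic.

-6.031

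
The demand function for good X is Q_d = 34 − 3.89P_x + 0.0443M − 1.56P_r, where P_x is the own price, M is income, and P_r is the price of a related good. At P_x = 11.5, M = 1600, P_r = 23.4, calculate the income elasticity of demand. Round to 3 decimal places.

2.998

First evaluate Q_d: 34 − 3.89(11.5) + 0.0443(1600) − 1.56(23.4) = 34 − 44.735 + 70.88 − 36.504 = 23.641.
∂Q_d/∂M = +0.0443, so E_I = 0.0443·(1600/23.641) ≈ 2.998.
E_I > 1: normal good (luxury).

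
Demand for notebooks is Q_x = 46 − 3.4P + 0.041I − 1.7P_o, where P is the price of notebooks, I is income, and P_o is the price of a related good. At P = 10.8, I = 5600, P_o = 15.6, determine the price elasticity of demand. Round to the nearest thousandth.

Substituting, Q_x = 46 − 3.4(10.8) + 0.041(5600) − 1.7(15.6) = 46 − 36.72 + 229.6 − 26.52 = 212.36.
∂Q_x/∂P = −3.4, so E_p = (−3.4)·(10.8/212.36) ≈ -0.173.
|E_p| < 1: demand is inelastic.

-0.173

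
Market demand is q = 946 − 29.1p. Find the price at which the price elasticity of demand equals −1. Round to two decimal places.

16.25

For linear demand q = a − bp, E = −bp/(a − bp). |E| = 1 ⇒ bp = a − bp ⇒ p = a/(2b).
p = 946/(2·29.1) ≈ 16.25.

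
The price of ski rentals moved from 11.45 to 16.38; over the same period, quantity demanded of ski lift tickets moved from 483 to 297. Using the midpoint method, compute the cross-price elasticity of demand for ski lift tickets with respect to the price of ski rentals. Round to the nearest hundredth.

%ΔQ_x = (297 − 483)/[(483+297)/2] = -186/390 ≈ -0.4769.
%ΔP_y = (16.38 − 11.45)/[(11.45+16.38)/2] ≈ 0.3543.
E_xy = -0.4769/0.3543 ≈ -1.35.
E_xy < 0, so ski lift tickets and ski rentals are complements.

-1.35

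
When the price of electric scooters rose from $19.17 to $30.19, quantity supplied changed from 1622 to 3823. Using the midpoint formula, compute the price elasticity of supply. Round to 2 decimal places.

%Δq = (3823 − 1622)/[(1622 + 3823)/2] = 2201/2722.5 ≈ 0.8084.
%Δp = (30.19 − 19.17)/[(19.17 + 30.19)/2] = 11.02/24.68 ≈ 0.4465.
Arc elasticity E = %Δq/%Δp ≈ 0.8084/0.4465 ≈ 1.81.
|E| > 1: supply is elastic over this range.

1.81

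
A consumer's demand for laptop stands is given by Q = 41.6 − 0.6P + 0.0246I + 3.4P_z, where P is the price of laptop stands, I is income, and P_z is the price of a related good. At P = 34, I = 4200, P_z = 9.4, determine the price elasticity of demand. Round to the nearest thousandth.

-0.130

First evaluate Q: 41.6 − 0.6(34) + 0.0246(4200) + 3.4(9.4) = 41.6 − 20.4 + 103.32 + 31.96 = 156.48.
∂Q/∂P = −0.6, so E_p = (−0.6)·(34/156.48) ≈ -0.130.
|E_p| < 1: demand is inelastic.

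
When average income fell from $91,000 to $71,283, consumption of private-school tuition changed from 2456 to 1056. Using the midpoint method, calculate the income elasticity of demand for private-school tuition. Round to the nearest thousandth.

%ΔQ = (1056 − 2456)/[(2456+1056)/2] = -1400/1756 ≈ -0.7973.
%ΔI = (71,283 − 91,000)/[(91,000+71,283)/2] = -19717/81141.5 ≈ -0.2430.
E_I = %ΔQ/%ΔI ≈ 3.281.
E_I > 1: normal good (luxury).

3.281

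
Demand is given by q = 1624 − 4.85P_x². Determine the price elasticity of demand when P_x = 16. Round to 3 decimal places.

At P_x = 16, q = 382.4.
dq/dP_x = −2·4.85·P_x = −155.2.
Point elasticity E = (dq/dP_x)·(P_x/q) = -155.2 × 16/382.4 ≈ -6.494.
|E| > 1, so demand is elastic at this price.

-6.494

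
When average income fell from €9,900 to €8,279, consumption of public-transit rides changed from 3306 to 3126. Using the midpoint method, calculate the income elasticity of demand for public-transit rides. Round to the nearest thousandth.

%ΔQ = (3126 − 3306)/[(3306+3126)/2] = -180/3216 ≈ -0.0560.
%ΔM = (8,279 − 9,900)/[(9,900+8,279)/2] = -1621/9089.5 ≈ -0.1783.
E_I = %ΔQ/%ΔM ≈ 0.314.
E_I ∈ (0,1): normal good (necessity).

0.314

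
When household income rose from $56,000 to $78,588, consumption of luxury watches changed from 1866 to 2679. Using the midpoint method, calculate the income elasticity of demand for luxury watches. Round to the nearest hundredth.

%ΔQ = (2679 − 1866)/[(1866+2679)/2] = 813/2272.5 ≈ 0.3578.
%ΔY = (78,588 − 56,000)/[(56,000+78,588)/2] = 22588/67294 ≈ 0.3357.
E_I = %ΔQ/%ΔY ≈ 1.07.
E_I > 1: normal good (luxury).

1.07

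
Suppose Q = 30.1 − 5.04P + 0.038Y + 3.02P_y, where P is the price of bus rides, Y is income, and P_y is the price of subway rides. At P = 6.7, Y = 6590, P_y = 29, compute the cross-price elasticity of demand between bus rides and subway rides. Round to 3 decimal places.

First evaluate Q: 30.1 − 5.04(6.7) + 0.038(6590) + 3.02(29) = 30.1 − 33.768 + 250.42 + 87.58 = 334.332.
∂Q/∂P_y = +3.02, so E_xy = 3.02·(29/334.332) ≈ 0.262.
E_xy > 0: the goods are substitutes.

0.262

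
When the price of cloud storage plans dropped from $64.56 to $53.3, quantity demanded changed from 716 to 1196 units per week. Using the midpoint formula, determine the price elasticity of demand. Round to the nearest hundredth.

-2.63

%Δq = (1196 − 716)/[(716 + 1196)/2] = 480/956 ≈ 0.5021.
%ΔP = (53.3 − 64.56)/[(64.56 + 53.3)/2] = -11.26/58.93 ≈ -0.1911.
Arc elasticity E = %Δq/%ΔP ≈ 0.5021/-0.1911 ≈ -2.63.
|E| > 1: demand is elastic over this range.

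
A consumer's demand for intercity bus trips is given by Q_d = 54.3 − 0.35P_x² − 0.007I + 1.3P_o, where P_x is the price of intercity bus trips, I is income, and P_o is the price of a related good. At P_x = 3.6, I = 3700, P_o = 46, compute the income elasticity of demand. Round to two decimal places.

-0.31

Q_d = 54.3 − 0.35(3.6)² − 0.007(3700) + 1.3(46) = 54.3 − 4.536 − 25.9 + 59.8 = 83.664.
∂Q_d/∂I = −0.007, so E_I = -0.007·(3700/83.664) ≈ -0.31.
E_I < 0: inferior good.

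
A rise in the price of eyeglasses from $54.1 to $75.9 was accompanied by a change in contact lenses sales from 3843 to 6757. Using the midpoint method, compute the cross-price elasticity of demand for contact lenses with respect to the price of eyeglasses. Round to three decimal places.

%ΔQ_x = (6757 − 3843)/[(3843+6757)/2] = 2914/5300 ≈ 0.5498.
%ΔP_y = (75.9 − 54.1)/[(54.1+75.9)/2] ≈ 0.3354.
E_xy = 0.5498/0.3354 ≈ 1.639.
E_xy > 0, so contact lenses and eyeglasses are substitutes.

1.639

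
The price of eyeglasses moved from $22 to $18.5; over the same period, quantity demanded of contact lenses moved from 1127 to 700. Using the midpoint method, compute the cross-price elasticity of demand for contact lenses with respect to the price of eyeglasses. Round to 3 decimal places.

%ΔQ_x = (700 − 1127)/[(1127+700)/2] = -427/913.5 ≈ -0.4674.
%ΔP_y = (18.5 − 22)/[(22+18.5)/2] ≈ -0.1728.
E_xy = -0.4674/-0.1728 ≈ 2.704.
E_xy > 0, so contact lenses and eyeglasses are substitutes.

2.704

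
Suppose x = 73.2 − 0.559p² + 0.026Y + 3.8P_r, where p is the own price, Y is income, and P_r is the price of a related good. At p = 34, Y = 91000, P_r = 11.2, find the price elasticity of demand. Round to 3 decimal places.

Evaluating quantity at (p, Y, P_r) gives x = 73.2 − 0.559(34)² + 0.026(91000) + 3.8(11.2) = 73.2 − 646.204 + 2366 + 42.56 = 1835.556.
∂x/∂p = −2·0.559·p = -38.012, so E_p = -38.012·(34/1835.556) ≈ -0.704.
|E_p| < 1: demand is inelastic.

-0.704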